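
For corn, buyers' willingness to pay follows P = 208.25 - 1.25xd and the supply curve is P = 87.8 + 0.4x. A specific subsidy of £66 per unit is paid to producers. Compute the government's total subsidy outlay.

Pre-subsidy: 208.25 - 1.25x = 87.8 + 0.4x gives x* = 73 and P* = 117.
With the subsidy, sellers receive Ps = Pb + 66 for each unit, where Pb is the price buyers pay.
On the curves, Pb = 208.25 - 1.25x and Ps = 87.8 + 0.4x; the wedge Ps − Pb = 66 gives 87.8 + 0.4x − (208.25 - 1.25x) = 66, so x' = 113.
Then Pb = 208.25 − 1.25·113 = 67 and Ps = 87.8 + 0.4·113 = 133.
Government outlay = subsidy × quantity = 66 × 113 = 7458.

Government cost = £7458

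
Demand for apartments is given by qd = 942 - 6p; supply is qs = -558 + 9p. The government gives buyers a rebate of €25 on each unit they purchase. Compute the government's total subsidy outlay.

Pre-subsidy: 942 - 6p = -558 + 9p gives p* = 100, q* = 342.
With the rebate, buyers effectively pay pb = ps − 25, where ps is the price sellers receive.
Demand in terms of ps becomes qd = 942 − 6(ps − 25) = 1092 - 6ps. Setting this equal to supply: 1092 - 6ps = -558 + 9ps, so ps = 110.
Buyers pay pb = 110 − 25 = 85; q' = -558 + 9·110 = 432.
Government outlay = subsidy × quantity = 25 × 432 = 10800.

Government cost = €10800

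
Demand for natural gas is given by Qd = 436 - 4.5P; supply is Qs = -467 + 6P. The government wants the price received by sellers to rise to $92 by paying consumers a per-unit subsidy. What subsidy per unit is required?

Required subsidy s = $14 per unit

At a seller price of 92, quantity supplied is -467 + 6·92 = 85.
Buyers absorb 85 only when they pay Pb with 436 − 4.5·Pb = 85, i.e. Pb = 78.
s = Ps − Pb = 92 − 78 = 14.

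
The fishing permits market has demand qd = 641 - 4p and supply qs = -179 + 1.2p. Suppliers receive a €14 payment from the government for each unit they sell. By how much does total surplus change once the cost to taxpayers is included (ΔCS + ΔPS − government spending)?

Net change in total surplus = -1176/13

Pre-subsidy: 641 - 4p = -179 + 1.2p gives p* = 2050/13, q* = 133/13.
With the subsidy, sellers receive ps = pb + 14 for each unit, where pb is the price buyers pay.
Supply in terms of pb becomes qs = -179 + 1.2(pb + 14) = -162.2 + 1.2pb. Setting this equal to demand: 641 - 4pb = -162.2 + 1.2pb, so pb = 2008/13.
Sellers receive ps = 2008/13 + 14 = 2190/13; q' = 641 − 4·(2008/13) = 301/13.
ΔCS = ½(133/13 + 301/13)(2050/13 − 2008/13) = 9114/169; ΔPS = ½(133/13 + 301/13)(2190/13 − 2050/13) = 30380/169.
Government spending = 14 × 301/13 = 4214/13.
Net change = 9114/169 + 30380/169 − 4214/13 = -1176/13. The loss equals the DWL triangle ½·14·168/13.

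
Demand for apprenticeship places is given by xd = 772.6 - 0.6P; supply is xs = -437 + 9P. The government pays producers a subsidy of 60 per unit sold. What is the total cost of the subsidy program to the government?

Government cost = 43845

Pre-subsidy: 772.6 - 0.6P = -437 + 9P gives P* = 126, x* = 697.
With the subsidy, sellers receive Ps = Pb + 60 for each unit, where Pb is the price buyers pay.
Supply in terms of Pb becomes xs = -437 + 9(Pb + 60) = 103 + 9Pb. Setting this equal to demand: 772.6 - 0.6Pb = 103 + 9Pb, so Pb = 69.75.
Sellers receive Ps = 69.75 + 60 = 129.75; x' = 772.6 − 0.6·69.75 = 730.75.
Government outlay = subsidy × quantity = 60 × 730.75 = 43845.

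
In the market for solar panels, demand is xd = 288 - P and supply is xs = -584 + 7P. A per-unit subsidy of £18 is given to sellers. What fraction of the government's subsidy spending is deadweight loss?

Pre-subsidy: 288 - P = -584 + 7P gives P* = 109, x* = 179.
With the subsidy, sellers receive Ps = Pb + 18 for each unit, where Pb is the price buyers pay.
Supply in terms of Pb becomes xs = -584 + 7(Pb + 18) = -458 + 7Pb. Setting this equal to demand: 288 - Pb = -458 + 7Pb, so Pb = 93.25.
Sellers receive Ps = 93.25 + 18 = 111.25; x' = 288 − 1·93.25 = 194.75.
ΔCS = ½(179 + 194.75)(109 − 93.25) = 2943.28125; ΔPS = ½(179 + 194.75)(111.25 − 109) = 420.46875.
Government spending = 18 × 194.75 = 3505.5.
DWL = ½ × 18 × (194.75 − 179) = 141.75; fraction = 141.75 / 3505.5 = 63/1558.

DWL / government spending = 63/1558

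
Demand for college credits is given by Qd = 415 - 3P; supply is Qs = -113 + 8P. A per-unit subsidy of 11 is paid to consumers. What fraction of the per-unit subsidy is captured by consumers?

Pre-subsidy: 415 - 3P = -113 + 8P gives P* = 48, Q* = 271.
With the rebate, buyers effectively pay Pb = Ps − 11, where Ps is the price sellers receive.
Demand in terms of Ps becomes Qd = 415 − 3(Ps − 11) = 448 - 3Ps. Setting this equal to supply: 448 - 3Ps = -113 + 8Ps, so Ps = 51.
Buyers pay Pb = 51 − 11 = 40; Q' = -113 + 8·51 = 295.
Buyers' price falls by P* − Pb = 48 − 40 = 8; sellers' price rises by Ps − P* = 51 − 48 = 3.
So consumers capture 8/11 = 8/11 of each unit of subsidy.

Consumer share = 8/11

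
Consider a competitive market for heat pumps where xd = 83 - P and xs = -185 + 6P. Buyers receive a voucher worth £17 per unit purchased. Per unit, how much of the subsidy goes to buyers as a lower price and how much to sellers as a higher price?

Pre-subsidy: 83 - P = -185 + 6P gives P* = 268/7, x* = 313/7.
With the rebate, buyers effectively pay Pb = Ps − 17, where Ps is the price sellers receive.
Demand in terms of Ps becomes xd = 83 − 1(Ps − 17) = 100 - Ps. Setting this equal to supply: 100 - Ps = -185 + 6Ps, so Ps = 285/7.
Buyers pay Pb = 285/7 − 17 = 166/7; x' = -185 + 6·(285/7) = 415/7.
Buyers' price falls by P* − Pb = 268/7 − 166/7 = 102/7; sellers' price rises by Ps − P* = 285/7 − 268/7 = 17/7.

Buyers gain 102/7 per unit; sellers gain 17/7 per unit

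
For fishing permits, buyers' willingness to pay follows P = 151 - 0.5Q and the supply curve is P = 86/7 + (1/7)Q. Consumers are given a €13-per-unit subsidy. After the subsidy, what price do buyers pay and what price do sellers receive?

Pre-subsidy: 151 - 0.5Q = 86/7 + (1/7)Q gives Q* = 1942/9 and P* = 388/9.
With the rebate, buyers effectively pay Pb = Ps − 13, where Ps is the price sellers receive.
On the curves, Pb = 151 - 0.5Q and Ps = 86/7 + (1/7)Q; the wedge Ps − Pb = 13 gives 86/7 + (1/7)Q − (151 - 0.5Q) = 13, so Q' = 236.
Then Pb = 151 − 0.5·236 = 33 and Ps = 86/7 + (1/7)·236 = 46.

Buyers pay €33; sellers receive €46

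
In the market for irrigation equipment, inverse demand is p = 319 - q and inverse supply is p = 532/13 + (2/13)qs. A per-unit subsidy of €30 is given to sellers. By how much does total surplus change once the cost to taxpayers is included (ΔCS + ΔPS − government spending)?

Net change in total surplus = -€390

Pre-subsidy: 319 - q = 532/13 + (2/13)q gives q* = 241 and p* = 78.
With the subsidy, sellers receive ps = pb + 30 for each unit, where pb is the price buyers pay.
On the curves, pb = 319 - q and ps = 532/13 + (2/13)q; the wedge ps − pb = 30 gives 532/13 + (2/13)q − (319 - q) = 30, so q' = 267.
Then pb = 319 − 1·267 = 52 and ps = 532/13 + (2/13)·267 = 82.
ΔCS = ½(241 + 267)(78 − 52) = 6604; ΔPS = ½(241 + 267)(82 − 78) = 1016.
Government spending = 30 × 267 = 8010.
Net change = 6604 + 1016 − 8010 = -390. The loss equals the DWL triangle ½·30·26.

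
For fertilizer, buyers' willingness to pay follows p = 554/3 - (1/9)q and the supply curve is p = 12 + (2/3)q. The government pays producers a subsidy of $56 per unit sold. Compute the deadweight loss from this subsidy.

Pre-subsidy: 554/3 - (1/9)q = 12 + (2/3)q gives q* = 222 and p* = 160.
With the subsidy, sellers receive ps = pb + 56 for each unit, where pb is the price buyers pay.
On the curves, pb = 554/3 - (1/9)q and ps = 12 + (2/3)q; the wedge ps − pb = 56 gives 12 + (2/3)q − (554/3 - (1/9)q) = 56, so q' = 294.
Then pb = 554/3 − (1/9)·294 = 152 and ps = 12 + (2/3)·294 = 208.
The subsidy expands output by 294 − 222 = 72 past the efficient level; on those units the gap between marginal cost and willingness to pay runs from 0 up to 56.
DWL = ½ × 56 × 72 = 2016.

Deadweight loss = $2016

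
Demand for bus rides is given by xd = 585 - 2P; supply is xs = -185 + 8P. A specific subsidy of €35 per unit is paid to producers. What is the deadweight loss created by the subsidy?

Pre-subsidy: 585 - 2P = -185 + 8P gives P* = 77, x* = 431.
With the subsidy, sellers receive Ps = Pb + 35 for each unit, where Pb is the price buyers pay.
Supply in terms of Pb becomes xs = -185 + 8(Pb + 35) = 95 + 8Pb. Setting this equal to demand: 585 - 2Pb = 95 + 8Pb, so Pb = 49.
Sellers receive Ps = 49 + 35 = 84; x' = 585 − 2·49 = 487.
The subsidy expands output by 487 − 431 = 56 past the efficient level; on those units the gap between marginal cost and willingness to pay runs from 0 up to 35.
DWL = ½ × 35 × 56 = 980.

Deadweight loss = €980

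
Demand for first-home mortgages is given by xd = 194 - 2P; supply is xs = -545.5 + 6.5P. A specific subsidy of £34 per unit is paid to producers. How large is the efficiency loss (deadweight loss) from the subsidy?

Deadweight loss = £884

Pre-subsidy: 194 - 2P = -545.5 + 6.5P gives P* = 87, x* = 20.
With the subsidy, sellers receive Ps = Pb + 34 for each unit, where Pb is the price buyers pay.
Supply in terms of Pb becomes xs = -545.5 + 6.5(Pb + 34) = -324.5 + 6.5Pb. Setting this equal to demand: 194 - 2Pb = -324.5 + 6.5Pb, so Pb = 61.
Sellers receive Ps = 61 + 34 = 95; x' = 194 − 2·61 = 72.
The subsidy expands output by 72 − 20 = 52 past the efficient level; on those units the gap between marginal cost and willingness to pay runs from 0 up to 34.
DWL = ½ × 34 × 52 = 884.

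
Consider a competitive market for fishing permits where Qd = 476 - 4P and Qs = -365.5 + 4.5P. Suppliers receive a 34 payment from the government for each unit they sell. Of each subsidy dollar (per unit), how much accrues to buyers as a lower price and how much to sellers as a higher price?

Pre-subsidy: 476 - 4P = -365.5 + 4.5P gives P* = 99, Q* = 80.
With the subsidy, sellers receive Ps = Pb + 34 for each unit, where Pb is the price buyers pay.
Supply in terms of Pb becomes Qs = -365.5 + 4.5(Pb + 34) = -212.5 + 4.5Pb. Setting this equal to demand: 476 - 4Pb = -212.5 + 4.5Pb, so Pb = 81.
Sellers receive Ps = 81 + 34 = 115; Q' = 476 − 4·81 = 152.
Buyers' price falls by P* − Pb = 99 − 81 = 18; sellers' price rises by Ps − P* = 115 − 99 = 16.

Buyers gain 18 per unit; sellers gain 16 per unit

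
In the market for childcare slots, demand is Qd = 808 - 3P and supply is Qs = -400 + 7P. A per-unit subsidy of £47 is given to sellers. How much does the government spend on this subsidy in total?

Pre-subsidy: 808 - 3P = -400 + 7P gives P* = 120.8, Q* = 445.6.
With the subsidy, sellers receive Ps = Pb + 47 for each unit, where Pb is the price buyers pay.
Supply in terms of Pb becomes Qs = -400 + 7(Pb + 47) = -71 + 7Pb. Setting this equal to demand: 808 - 3Pb = -71 + 7Pb, so Pb = 87.9.
Sellers receive Ps = 87.9 + 47 = 134.9; Q' = 808 − 3·87.9 = 544.3.
Government outlay = subsidy × quantity = 47 × 544.3 = 25582.1.

Government cost = £25582.1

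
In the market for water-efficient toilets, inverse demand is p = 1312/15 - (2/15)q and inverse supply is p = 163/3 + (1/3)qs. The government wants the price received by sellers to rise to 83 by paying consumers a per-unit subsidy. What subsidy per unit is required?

At a seller price of 83, quantity supplied is -163 + 3·83 = 86.
Buyers absorb 86 only when they pay pb = 1312/15 − (2/15)·86 = 76.
s = ps − pb = 83 − 76 = 7.

Required subsidy s = 7 per unit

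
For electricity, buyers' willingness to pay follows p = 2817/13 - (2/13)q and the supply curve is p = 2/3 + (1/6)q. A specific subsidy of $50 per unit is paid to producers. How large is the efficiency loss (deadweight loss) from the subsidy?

Pre-subsidy: 2817/13 - (2/13)q = 2/3 + (1/6)q gives q* = 674 and p* = 113.
With the subsidy, sellers receive ps = pb + 50 for each unit, where pb is the price buyers pay.
On the curves, pb = 2817/13 - (2/13)q and ps = 2/3 + (1/6)q; the wedge ps − pb = 50 gives 2/3 + (1/6)q − (2817/13 - (2/13)q) = 50, so q' = 830.
Then pb = 2817/13 − (2/13)·830 = 89 and ps = 2/3 + (1/6)·830 = 139.
The subsidy expands output by 830 − 674 = 156 past the efficient level; on those units the gap between marginal cost and willingness to pay runs from 0 up to 50.
DWL = ½ × 50 × 156 = 3900.

Deadweight loss = $3900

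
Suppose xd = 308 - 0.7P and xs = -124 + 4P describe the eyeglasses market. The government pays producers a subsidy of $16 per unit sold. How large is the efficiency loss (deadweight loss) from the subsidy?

Deadweight loss = 3584/47

Pre-subsidy: 308 - 0.7P = -124 + 4P gives P* = 4320/47, x* = 11452/47.
With the subsidy, sellers receive Ps = Pb + 16 for each unit, where Pb is the price buyers pay.
Supply in terms of Pb becomes xs = -124 + 4(Pb + 16) = -60 + 4Pb. Setting this equal to demand: 308 - 0.7Pb = -60 + 4Pb, so Pb = 3680/47.
Sellers receive Ps = 3680/47 + 16 = 4432/47; x' = 308 − 0.7·(3680/47) = 11900/47.
The subsidy expands output by 11900/47 − 11452/47 = 448/47 past the efficient level; on those units the gap between marginal cost and willingness to pay runs from 0 up to 16.
DWL = ½ × 16 × 448/47 = 3584/47.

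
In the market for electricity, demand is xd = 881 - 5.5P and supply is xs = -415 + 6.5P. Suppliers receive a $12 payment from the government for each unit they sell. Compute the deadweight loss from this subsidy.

Deadweight loss = $214.5

Pre-subsidy: 881 - 5.5P = -415 + 6.5P gives P* = 108, x* = 287.
With the subsidy, sellers receive Ps = Pb + 12 for each unit, where Pb is the price buyers pay.
Supply in terms of Pb becomes xs = -415 + 6.5(Pb + 12) = -337 + 6.5Pb. Setting this equal to demand: 881 - 5.5Pb = -337 + 6.5Pb, so Pb = 101.5.
Sellers receive Ps = 101.5 + 12 = 113.5; x' = 881 − 5.5·101.5 = 322.75.
The subsidy expands output by 322.75 − 287 = 35.75 past the efficient level; on those units the gap between marginal cost and willingness to pay runs from 0 up to 12.
DWL = ½ × 12 × 35.75 = 214.5.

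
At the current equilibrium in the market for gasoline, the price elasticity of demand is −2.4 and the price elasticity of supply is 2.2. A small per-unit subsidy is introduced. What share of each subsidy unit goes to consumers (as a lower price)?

For a small subsidy around the equilibrium, the benefit split depends on the relative slopes, which at a point are proportional to the elasticities.
Buyer share = εs/(εs + |εd|) = 2.2/(2.2 + 2.4) = 11/23; seller share = |εd|/(εs + |εd|) = 12/23.

Consumer share = 11/23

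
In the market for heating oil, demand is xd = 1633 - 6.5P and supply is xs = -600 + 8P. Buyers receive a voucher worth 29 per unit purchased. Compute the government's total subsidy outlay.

Government cost = 21344

Pre-subsidy: 1633 - 6.5P = -600 + 8P gives P* = 154, x* = 632.
With the rebate, buyers effectively pay Pb = Ps − 29, where Ps is the price sellers receive.
Demand in terms of Ps becomes xd = 1633 − 6.5(Ps − 29) = 1821.5 - 6.5Ps. Setting this equal to supply: 1821.5 - 6.5Ps = -600 + 8Ps, so Ps = 167.
Buyers pay Pb = 167 − 29 = 138; x' = -600 + 8·167 = 736.
Government outlay = subsidy × quantity = 29 × 736 = 21344.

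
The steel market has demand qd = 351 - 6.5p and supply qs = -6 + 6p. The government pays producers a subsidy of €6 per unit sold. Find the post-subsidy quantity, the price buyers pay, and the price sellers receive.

Pre-subsidy: 351 - 6.5p = -6 + 6p gives p* = 28.56, q* = 165.36.
With the subsidy, sellers receive ps = pb + 6 for each unit, where pb is the price buyers pay.
Supply in terms of pb becomes qs = -6 + 6(pb + 6) = 30 + 6pb. Setting this equal to demand: 351 - 6.5pb = 30 + 6pb, so pb = 25.68.
Sellers receive ps = 25.68 + 6 = 31.68; q' = 351 − 6.5·25.68 = 184.08.

q' = 184.08; buyers pay €25.68; sellers receive €31.68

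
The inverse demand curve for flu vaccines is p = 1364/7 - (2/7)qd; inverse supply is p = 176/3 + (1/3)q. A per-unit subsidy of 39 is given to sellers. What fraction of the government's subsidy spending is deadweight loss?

DWL / government spending = 63/566

Pre-subsidy: 1364/7 - (2/7)q = 176/3 + (1/3)q gives q* = 220 and p* = 132.
With the subsidy, sellers receive ps = pb + 39 for each unit, where pb is the price buyers pay.
On the curves, pb = 1364/7 - (2/7)q and ps = 176/3 + (1/3)q; the wedge ps − pb = 39 gives 176/3 + (1/3)q − (1364/7 - (2/7)q) = 39, so q' = 283.
Then pb = 1364/7 − (2/7)·283 = 114 and ps = 176/3 + (1/3)·283 = 153.
ΔCS = ½(220 + 283)(132 − 114) = 4527; ΔPS = ½(220 + 283)(153 − 132) = 5281.5.
Government spending = 39 × 283 = 11037.
DWL = ½ × 39 × (283 − 220) = 1228.5; fraction = 1228.5 / 11037 = 63/566.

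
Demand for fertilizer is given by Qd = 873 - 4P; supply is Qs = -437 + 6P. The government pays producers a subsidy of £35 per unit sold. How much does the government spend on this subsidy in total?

Pre-subsidy: 873 - 4P = -437 + 6P gives P* = 131, Q* = 349.
With the subsidy, sellers receive Ps = Pb + 35 for each unit, where Pb is the price buyers pay.
Supply in terms of Pb becomes Qs = -437 + 6(Pb + 35) = -227 + 6Pb. Setting this equal to demand: 873 - 4Pb = -227 + 6Pb, so Pb = 110.
Sellers receive Ps = 110 + 35 = 145; Q' = 873 − 4·110 = 433.
Government outlay = subsidy × quantity = 35 × 433 = 15155.

Government cost = £15155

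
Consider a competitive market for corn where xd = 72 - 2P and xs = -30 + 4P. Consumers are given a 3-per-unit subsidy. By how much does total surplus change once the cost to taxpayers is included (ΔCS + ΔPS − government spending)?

Net change in total surplus = -6

Pre-subsidy: 72 - 2P = -30 + 4P gives P* = 17, x* = 38.
With the rebate, buyers effectively pay Pb = Ps − 3, where Ps is the price sellers receive.
Demand in terms of Ps becomes xd = 72 − 2(Ps − 3) = 78 - 2Ps. Setting this equal to supply: 78 - 2Ps = -30 + 4Ps, so Ps = 18.
Buyers pay Pb = 18 − 3 = 15; x' = -30 + 4·18 = 42.
ΔCS = ½(38 + 42)(17 − 15) = 80; ΔPS = ½(38 + 42)(18 − 17) = 40.
Government spending = 3 × 42 = 126.
Net change = 80 + 40 − 126 = -6. The loss equals the DWL triangle ½·3·4.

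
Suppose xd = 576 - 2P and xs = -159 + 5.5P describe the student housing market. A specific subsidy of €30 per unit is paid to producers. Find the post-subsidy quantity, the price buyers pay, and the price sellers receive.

Pre-subsidy: 576 - 2P = -159 + 5.5P gives P* = 98, x* = 380.
With the subsidy, sellers receive Ps = Pb + 30 for each unit, where Pb is the price buyers pay.
Supply in terms of Pb becomes xs = -159 + 5.5(Pb + 30) = 6 + 5.5Pb. Setting this equal to demand: 576 - 2Pb = 6 + 5.5Pb, so Pb = 76.
Sellers receive Ps = 76 + 30 = 106; x' = 576 − 2·76 = 424.

x' = 424; buyers pay €76; sellers receive €106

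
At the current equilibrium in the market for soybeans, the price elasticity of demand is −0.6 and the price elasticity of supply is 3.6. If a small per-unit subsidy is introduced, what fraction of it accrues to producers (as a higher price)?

Producer share = 1/7

For a small subsidy around the equilibrium, the benefit split depends on the relative slopes, which at a point are proportional to the elasticities.
Buyer share = εs/(εs + |εd|) = 3.6/(3.6 + 0.6) = 6/7; seller share = |εd|/(εs + |εd|) = 1/7.
So producers capture 1/7 of the subsidy.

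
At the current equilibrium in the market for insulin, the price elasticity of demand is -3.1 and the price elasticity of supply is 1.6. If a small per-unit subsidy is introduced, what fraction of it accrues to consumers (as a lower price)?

For a small subsidy around the equilibrium, the benefit split depends on the relative slopes, which at a point are proportional to the elasticities.
Buyer share = εs/(εs + |εd|) = 1.6/(1.6 + 3.1) = 16/47; seller share = |εd|/(εs + |εd|) = 31/47.

Consumer share = 16/47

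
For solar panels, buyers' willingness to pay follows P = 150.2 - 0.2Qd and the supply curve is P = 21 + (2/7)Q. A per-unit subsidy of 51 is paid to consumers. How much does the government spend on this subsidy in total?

Pre-subsidy: 150.2 - 0.2Q = 21 + (2/7)Q gives Q* = 266 and P* = 97.
With the rebate, buyers effectively pay Pb = Ps − 51, where Ps is the price sellers receive.
On the curves, Pb = 150.2 - 0.2Q and Ps = 21 + (2/7)Q; the wedge Ps − Pb = 51 gives 21 + (2/7)Q − (150.2 - 0.2Q) = 51, so Q' = 371.
Then Pb = 150.2 − 0.2·371 = 76 and Ps = 21 + (2/7)·371 = 127.
Government outlay = subsidy × quantity = 51 × 371 = 18921.

Government cost = 18921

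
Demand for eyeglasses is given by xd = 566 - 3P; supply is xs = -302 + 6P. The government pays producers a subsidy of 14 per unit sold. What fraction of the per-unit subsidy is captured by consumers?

Pre-subsidy: 566 - 3P = -302 + 6P gives P* = 868/9, x* = 830/3.
With the subsidy, sellers receive Ps = Pb + 14 for each unit, where Pb is the price buyers pay.
Supply in terms of Pb becomes xs = -302 + 6(Pb + 14) = -218 + 6Pb. Setting this equal to demand: 566 - 3Pb = -218 + 6Pb, so Pb = 784/9.
Sellers receive Ps = 784/9 + 14 = 910/9; x' = 566 − 3·(784/9) = 914/3.
Buyers' price falls by P* − Pb = 868/9 − 784/9 = 28/3; sellers' price rises by Ps − P* = 910/9 − 868/9 = 14/3.
So consumers capture (28/3)/14 = 2/3 of each unit of subsidy.

Consumer share = 2/3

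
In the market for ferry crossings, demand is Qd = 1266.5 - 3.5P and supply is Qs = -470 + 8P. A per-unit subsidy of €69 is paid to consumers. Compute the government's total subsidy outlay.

Government cost = €62514

Pre-subsidy: 1266.5 - 3.5P = -470 + 8P gives P* = 151, Q* = 738.
With the rebate, buyers effectively pay Pb = Ps − 69, where Ps is the price sellers receive.
Demand in terms of Ps becomes Qd = 1266.5 − 3.5(Ps − 69) = 1508 - 3.5Ps. Setting this equal to supply: 1508 - 3.5Ps = -470 + 8Ps, so Ps = 172.
Buyers pay Pb = 172 − 69 = 103; Q' = -470 + 8·172 = 906.
Government outlay = subsidy × quantity = 69 × 906 = 62514.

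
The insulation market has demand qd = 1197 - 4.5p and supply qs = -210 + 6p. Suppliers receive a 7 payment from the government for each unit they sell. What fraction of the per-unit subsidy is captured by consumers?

Pre-subsidy: 1197 - 4.5p = -210 + 6p gives p* = 134, q* = 594.
With the subsidy, sellers receive ps = pb + 7 for each unit, where pb is the price buyers pay.
Supply in terms of pb becomes qs = -210 + 6(pb + 7) = -168 + 6pb. Setting this equal to demand: 1197 - 4.5pb = -168 + 6pb, so pb = 130.
Sellers receive ps = 130 + 7 = 137; q' = 1197 − 4.5·130 = 612.
Buyers' price falls by p* − pb = 134 − 130 = 4; sellers' price rises by ps − p* = 137 − 134 = 3.
So consumers capture 4/7 = 4/7 of each unit of subsidy.

Consumer share = 4/7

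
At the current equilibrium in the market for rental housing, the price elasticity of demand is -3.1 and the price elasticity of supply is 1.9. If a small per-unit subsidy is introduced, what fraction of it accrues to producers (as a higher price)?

Producer share = 0.62

For a small subsidy around the equilibrium, the benefit split depends on the relative slopes, which at a point are proportional to the elasticities.
Buyer share = εs/(εs + |εd|) = 1.9/(1.9 + 3.1) = 0.38; seller share = |εd|/(εs + |εd|) = 0.62.
So producers capture 0.62 of the subsidy.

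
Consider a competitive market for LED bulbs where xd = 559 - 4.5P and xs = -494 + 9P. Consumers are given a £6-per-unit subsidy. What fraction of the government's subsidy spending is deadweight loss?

Pre-subsidy: 559 - 4.5P = -494 + 9P gives P* = 78, x* = 208.
With the rebate, buyers effectively pay Pb = Ps − 6, where Ps is the price sellers receive.
Demand in terms of Ps becomes xd = 559 − 4.5(Ps − 6) = 586 - 4.5Ps. Setting this equal to supply: 586 - 4.5Ps = -494 + 9Ps, so Ps = 80.
Buyers pay Pb = 80 − 6 = 74; x' = -494 + 9·80 = 226.
ΔCS = ½(208 + 226)(78 − 74) = 868; ΔPS = ½(208 + 226)(80 − 78) = 434.
Government spending = 6 × 226 = 1356.
DWL = ½ × 6 × (226 − 208) = 54; fraction = 54 / 1356 = 9/226.

DWL / government spending = 9/226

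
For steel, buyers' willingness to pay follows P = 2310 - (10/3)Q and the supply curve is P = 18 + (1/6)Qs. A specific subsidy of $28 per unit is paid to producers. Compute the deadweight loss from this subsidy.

Deadweight loss = $112

Pre-subsidy: 2310 - (10/3)Q = 18 + (1/6)Q gives Q* = 4584/7 and P* = 890/7.
With the subsidy, sellers receive Ps = Pb + 28 for each unit, where Pb is the price buyers pay.
On the curves, Pb = 2310 - (10/3)Q and Ps = 18 + (1/6)Q; the wedge Ps − Pb = 28 gives 18 + (1/6)Q − (2310 - (10/3)Q) = 28, so Q' = 4640/7.
Then Pb = 2310 − (10/3)·(4640/7) = 2110/21 and Ps = 18 + (1/6)·(4640/7) = 2698/21.
The subsidy expands output by 4640/7 − 4584/7 = 8 past the efficient level; on those units the gap between marginal cost and willingness to pay runs from 0 up to 28.
DWL = ½ × 28 × 8 = 112.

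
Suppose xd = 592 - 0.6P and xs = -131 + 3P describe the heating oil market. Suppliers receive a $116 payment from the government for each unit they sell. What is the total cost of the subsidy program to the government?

Pre-subsidy: 592 - 0.6P = -131 + 3P gives P* = 1205/6, x* = 471.5.
With the subsidy, sellers receive Ps = Pb + 116 for each unit, where Pb is the price buyers pay.
Supply in terms of Pb becomes xs = -131 + 3(Pb + 116) = 217 + 3Pb. Setting this equal to demand: 592 - 0.6Pb = 217 + 3Pb, so Pb = 625/6.
Sellers receive Ps = 625/6 + 116 = 1321/6; x' = 592 − 0.6·(625/6) = 529.5.
Government outlay = subsidy × quantity = 116 × 529.5 = 61422.

Government cost = $61422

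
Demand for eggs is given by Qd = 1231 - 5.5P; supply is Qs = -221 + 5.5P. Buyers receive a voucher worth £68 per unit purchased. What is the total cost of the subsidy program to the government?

Government cost = £47056

Pre-subsidy: 1231 - 5.5P = -221 + 5.5P gives P* = 132, Q* = 505.
With the rebate, buyers effectively pay Pb = Ps − 68, where Ps is the price sellers receive.
Demand in terms of Ps becomes Qd = 1231 − 5.5(Ps − 68) = 1605 - 5.5Ps. Setting this equal to supply: 1605 - 5.5Ps = -221 + 5.5Ps, so Ps = 166.
Buyers pay Pb = 166 − 68 = 98; Q' = -221 + 5.5·166 = 692.
Government outlay = subsidy × quantity = 68 × 692 = 47056.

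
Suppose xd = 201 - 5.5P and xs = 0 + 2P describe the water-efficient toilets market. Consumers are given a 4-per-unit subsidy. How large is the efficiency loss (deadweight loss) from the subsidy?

Pre-subsidy: 201 - 5.5P = 0 + 2P gives P* = 26.8, x* = 53.6.
With the rebate, buyers effectively pay Pb = Ps − 4, where Ps is the price sellers receive.
Demand in terms of Ps becomes xd = 201 − 5.5(Ps − 4) = 223 - 5.5Ps. Setting this equal to supply: 223 - 5.5Ps = 0 + 2Ps, so Ps = 446/15.
Buyers pay Pb = 446/15 − 4 = 386/15; x' = 0 + 2·(446/15) = 892/15.
The subsidy expands output by 892/15 − 53.6 = 88/15 past the efficient level; on those units the gap between marginal cost and willingness to pay runs from 0 up to 4.
DWL = ½ × 4 × 88/15 = 176/15.

Deadweight loss = 176/15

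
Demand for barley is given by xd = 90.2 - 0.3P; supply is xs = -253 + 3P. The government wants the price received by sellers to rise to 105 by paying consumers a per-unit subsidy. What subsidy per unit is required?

At a seller price of 105, quantity supplied is -253 + 3·105 = 62.
Buyers absorb 62 only when they pay Pb with 90.2 − 0.3·Pb = 62, i.e. Pb = 94.
s = Ps − Pb = 105 − 94 = 11.

Required subsidy s = 11 per unit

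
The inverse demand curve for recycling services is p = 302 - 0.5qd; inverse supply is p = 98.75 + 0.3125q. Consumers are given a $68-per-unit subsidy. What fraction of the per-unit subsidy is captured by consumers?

Pre-subsidy: 302 - 0.5q = 98.75 + 0.3125q gives q* = 3252/13 and p* = 2300/13.
With the rebate, buyers effectively pay pb = ps − 68, where ps is the price sellers receive.
On the curves, pb = 302 - 0.5q and ps = 98.75 + 0.3125q; the wedge ps − pb = 68 gives 98.75 + 0.3125q − (302 - 0.5q) = 68, so q' = 4340/13.
Then pb = 302 − 0.5·(4340/13) = 1756/13 and ps = 98.75 + 0.3125·(4340/13) = 2640/13.
Buyers' price falls by p* − pb = 2300/13 − 1756/13 = 544/13; sellers' price rises by ps − p* = 2640/13 − 2300/13 = 340/13.
So consumers capture (544/13)/68 = 8/13 of each unit of subsidy.

Consumer share = 8/13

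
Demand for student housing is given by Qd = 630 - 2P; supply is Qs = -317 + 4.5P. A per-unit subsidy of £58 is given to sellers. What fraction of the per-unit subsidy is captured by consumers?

Consumer share = 9/13

Pre-subsidy: 630 - 2P = -317 + 4.5P gives P* = 1894/13, Q* = 4402/13.
With the subsidy, sellers receive Ps = Pb + 58 for each unit, where Pb is the price buyers pay.
Supply in terms of Pb becomes Qs = -317 + 4.5(Pb + 58) = -56 + 4.5Pb. Setting this equal to demand: 630 - 2Pb = -56 + 4.5Pb, so Pb = 1372/13.
Sellers receive Ps = 1372/13 + 58 = 2126/13; Q' = 630 − 2·(1372/13) = 5446/13.
Buyers' price falls by P* − Pb = 1894/13 − 1372/13 = 522/13; sellers' price rises by Ps − P* = 2126/13 − 1894/13 = 232/13.
So consumers capture (522/13)/58 = 9/13 of each unit of subsidy.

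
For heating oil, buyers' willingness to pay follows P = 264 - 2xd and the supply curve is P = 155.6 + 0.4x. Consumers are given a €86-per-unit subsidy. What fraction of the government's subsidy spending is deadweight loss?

Pre-subsidy: 264 - 2x = 155.6 + 0.4x gives x* = 271/6 and P* = 521/3.
With the rebate, buyers effectively pay Pb = Ps − 86, where Ps is the price sellers receive.
On the curves, Pb = 264 - 2x and Ps = 155.6 + 0.4x; the wedge Ps − Pb = 86 gives 155.6 + 0.4x − (264 - 2x) = 86, so x' = 81.
Then Pb = 264 − 2·81 = 102 and Ps = 155.6 + 0.4·81 = 188.
ΔCS = ½(271/6 + 81)(521/3 − 102) = 162755/36; ΔPS = ½(271/6 + 81)(188 − 521/3) = 32551/36.
Government spending = 86 × 81 = 6966.
DWL = ½ × 86 × (81 − 271/6) = 9245/6; fraction = (9245/6) / 6966 = 215/972.

DWL / government spending = 215/972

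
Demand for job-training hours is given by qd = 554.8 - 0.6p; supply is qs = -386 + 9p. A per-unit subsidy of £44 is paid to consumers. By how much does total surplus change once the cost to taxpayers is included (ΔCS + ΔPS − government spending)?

Pre-subsidy: 554.8 - 0.6p = -386 + 9p gives p* = 98, q* = 496.
With the rebate, buyers effectively pay pb = ps − 44, where ps is the price sellers receive.
Demand in terms of ps becomes qd = 554.8 − 0.6(ps − 44) = 581.2 - 0.6ps. Setting this equal to supply: 581.2 - 0.6ps = -386 + 9ps, so ps = 100.75.
Buyers pay pb = 100.75 − 44 = 56.75; q' = -386 + 9·100.75 = 520.75.
ΔCS = ½(496 + 520.75)(98 − 56.75) = 20970.46875; ΔPS = ½(496 + 520.75)(100.75 − 98) = 1398.03125.
Government spending = 44 × 520.75 = 22913.
Net change = 20970.46875 + 1398.03125 − 22913 = -544.5. The loss equals the DWL triangle ½·44·24.75.

Net change in total surplus = -£544.5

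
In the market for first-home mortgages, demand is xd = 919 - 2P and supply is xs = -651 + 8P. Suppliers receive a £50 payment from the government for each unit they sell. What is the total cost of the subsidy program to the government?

Pre-subsidy: 919 - 2P = -651 + 8P gives P* = 157, x* = 605.
With the subsidy, sellers receive Ps = Pb + 50 for each unit, where Pb is the price buyers pay.
Supply in terms of Pb becomes xs = -651 + 8(Pb + 50) = -251 + 8Pb. Setting this equal to demand: 919 - 2Pb = -251 + 8Pb, so Pb = 117.
Sellers receive Ps = 117 + 50 = 167; x' = 919 − 2·117 = 685.
Government outlay = subsidy × quantity = 50 × 685 = 34250.

Government cost = £34250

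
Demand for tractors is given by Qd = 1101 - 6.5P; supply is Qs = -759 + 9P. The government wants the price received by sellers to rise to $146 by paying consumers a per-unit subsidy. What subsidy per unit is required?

Required subsidy s = $62 per unit

At a seller price of 146, quantity supplied is -759 + 9·146 = 555.
Buyers absorb 555 only when they pay Pb with 1101 − 6.5·Pb = 555, i.e. Pb = 84.
s = Ps − Pb = 146 − 84 = 62.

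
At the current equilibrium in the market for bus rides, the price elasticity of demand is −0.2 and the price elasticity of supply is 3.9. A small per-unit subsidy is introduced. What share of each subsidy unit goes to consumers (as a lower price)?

Consumer share = 39/41

For a small subsidy around the equilibrium, the benefit split depends on the relative slopes, which at a point are proportional to the elasticities.
Buyer share = εs/(εs + |εd|) = 3.9/(3.9 + 0.2) = 39/41; seller share = |εd|/(εs + |εd|) = 2/41.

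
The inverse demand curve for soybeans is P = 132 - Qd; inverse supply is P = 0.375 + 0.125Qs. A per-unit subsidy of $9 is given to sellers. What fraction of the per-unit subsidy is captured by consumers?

Consumer share = 8/9

Pre-subsidy: 132 - Q = 0.375 + 0.125Q gives Q* = 117 and P* = 15.
With the subsidy, sellers receive Ps = Pb + 9 for each unit, where Pb is the price buyers pay.
On the curves, Pb = 132 - Q and Ps = 0.375 + 0.125Q; the wedge Ps − Pb = 9 gives 0.375 + 0.125Q − (132 - Q) = 9, so Q' = 125.
Then Pb = 132 − 1·125 = 7 and Ps = 0.375 + 0.125·125 = 16.
Buyers' price falls by P* − Pb = 15 − 7 = 8; sellers' price rises by Ps − P* = 16 − 15 = 1.
So consumers capture 8/9 = 8/9 of each unit of subsidy.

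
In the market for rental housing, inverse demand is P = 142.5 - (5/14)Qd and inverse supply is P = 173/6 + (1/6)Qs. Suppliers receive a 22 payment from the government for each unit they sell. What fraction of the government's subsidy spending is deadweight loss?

Pre-subsidy: 142.5 - (5/14)Q = 173/6 + (1/6)Q gives Q* = 217 and P* = 65.
With the subsidy, sellers receive Ps = Pb + 22 for each unit, where Pb is the price buyers pay.
On the curves, Pb = 142.5 - (5/14)Q and Ps = 173/6 + (1/6)Q; the wedge Ps − Pb = 22 gives 173/6 + (1/6)Q − (142.5 - (5/14)Q) = 22, so Q' = 259.
Then Pb = 142.5 − (5/14)·259 = 50 and Ps = 173/6 + (1/6)·259 = 72.
ΔCS = ½(217 + 259)(65 − 50) = 3570; ΔPS = ½(217 + 259)(72 − 65) = 1666.
Government spending = 22 × 259 = 5698.
DWL = ½ × 22 × (259 − 217) = 462; fraction = 462 / 5698 = 3/37.

DWL / government spending = 3/37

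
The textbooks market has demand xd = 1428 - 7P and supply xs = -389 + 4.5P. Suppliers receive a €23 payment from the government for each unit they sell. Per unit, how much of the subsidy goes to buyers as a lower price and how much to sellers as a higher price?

Pre-subsidy: 1428 - 7P = -389 + 4.5P gives P* = 158, x* = 322.
With the subsidy, sellers receive Ps = Pb + 23 for each unit, where Pb is the price buyers pay.
Supply in terms of Pb becomes xs = -389 + 4.5(Pb + 23) = -285.5 + 4.5Pb. Setting this equal to demand: 1428 - 7Pb = -285.5 + 4.5Pb, so Pb = 149.
Sellers receive Ps = 149 + 23 = 172; x' = 1428 − 7·149 = 385.
Buyers' price falls by P* − Pb = 158 − 149 = 9; sellers' price rises by Ps − P* = 172 − 158 = 14.

Buyers gain €9 per unit; sellers gain €14 per unit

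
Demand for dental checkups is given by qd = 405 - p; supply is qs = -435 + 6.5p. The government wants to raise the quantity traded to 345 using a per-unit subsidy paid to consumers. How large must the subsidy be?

Required subsidy s = 60 per unit

At q = 345, invert demand for the buyer price: pb = (405 − 345)/1 = 60; invert supply for the seller price: ps = (345 − (-435))/6.5 = 120.
The subsidy must fill the gap: s = ps − pb = 120 − 60 = 60.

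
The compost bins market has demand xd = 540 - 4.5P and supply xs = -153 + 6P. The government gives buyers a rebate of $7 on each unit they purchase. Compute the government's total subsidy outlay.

Pre-subsidy: 540 - 4.5P = -153 + 6P gives P* = 66, x* = 243.
With the rebate, buyers effectively pay Pb = Ps − 7, where Ps is the price sellers receive.
Demand in terms of Ps becomes xd = 540 − 4.5(Ps − 7) = 571.5 - 4.5Ps. Setting this equal to supply: 571.5 - 4.5Ps = -153 + 6Ps, so Ps = 69.
Buyers pay Pb = 69 − 7 = 62; x' = -153 + 6·69 = 261.
Government outlay = subsidy × quantity = 7 × 261 = 1827.

Government cost = $1827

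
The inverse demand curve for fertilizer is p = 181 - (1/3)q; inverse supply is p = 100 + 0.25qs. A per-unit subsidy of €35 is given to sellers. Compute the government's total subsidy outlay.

Pre-subsidy: 181 - (1/3)q = 100 + 0.25q gives q* = 972/7 and p* = 943/7.
With the subsidy, sellers receive ps = pb + 35 for each unit, where pb is the price buyers pay.
On the curves, pb = 181 - (1/3)q and ps = 100 + 0.25q; the wedge ps − pb = 35 gives 100 + 0.25q − (181 - (1/3)q) = 35, so q' = 1392/7.
Then pb = 181 − (1/3)·(1392/7) = 803/7 and ps = 100 + 0.25·(1392/7) = 1048/7.
Government outlay = subsidy × quantity = 35 × 1392/7 = 6960.

Government cost = €6960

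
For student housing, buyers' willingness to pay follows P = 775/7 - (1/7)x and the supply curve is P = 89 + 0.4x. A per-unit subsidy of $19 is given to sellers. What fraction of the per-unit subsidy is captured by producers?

Pre-subsidy: 775/7 - (1/7)x = 89 + 0.4x gives x* = 40 and P* = 105.
With the subsidy, sellers receive Ps = Pb + 19 for each unit, where Pb is the price buyers pay.
On the curves, Pb = 775/7 - (1/7)x and Ps = 89 + 0.4x; the wedge Ps − Pb = 19 gives 89 + 0.4x − (775/7 - (1/7)x) = 19, so x' = 75.
Then Pb = 775/7 − (1/7)·75 = 100 and Ps = 89 + 0.4·75 = 119.
Buyers' price falls by P* − Pb = 105 − 100 = 5; sellers' price rises by Ps − P* = 119 − 105 = 14.
So producers capture 14/19 = 14/19 of each unit of subsidy.

Producer share = 14/19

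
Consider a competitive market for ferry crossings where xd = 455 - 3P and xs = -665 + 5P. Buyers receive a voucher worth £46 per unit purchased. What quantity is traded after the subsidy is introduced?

Pre-subsidy: 455 - 3P = -665 + 5P gives P* = 140, x* = 35.
With the rebate, buyers effectively pay Pb = Ps − 46, where Ps is the price sellers receive.
Demand in terms of Ps becomes xd = 455 − 3(Ps − 46) = 593 - 3Ps. Setting this equal to supply: 593 - 3Ps = -665 + 5Ps, so Ps = 157.25.
Buyers pay Pb = 157.25 − 46 = 111.25; x' = -665 + 5·157.25 = 121.25.

x' = 121.25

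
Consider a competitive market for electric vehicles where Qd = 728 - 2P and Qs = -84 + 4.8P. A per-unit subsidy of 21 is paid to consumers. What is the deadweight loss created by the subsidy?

Pre-subsidy: 728 - 2P = -84 + 4.8P gives P* = 2030/17, Q* = 8316/17.
With the rebate, buyers effectively pay Pb = Ps − 21, where Ps is the price sellers receive.
Demand in terms of Ps becomes Qd = 728 − 2(Ps − 21) = 770 - 2Ps. Setting this equal to supply: 770 - 2Ps = -84 + 4.8Ps, so Ps = 2135/17.
Buyers pay Pb = 2135/17 − 21 = 1778/17; Q' = -84 + 4.8·(2135/17) = 8820/17.
The subsidy expands output by 8820/17 − 8316/17 = 504/17 past the efficient level; on those units the gap between marginal cost and willingness to pay runs from 0 up to 21.
DWL = ½ × 21 × 504/17 = 5292/17.

Deadweight loss = 5292/17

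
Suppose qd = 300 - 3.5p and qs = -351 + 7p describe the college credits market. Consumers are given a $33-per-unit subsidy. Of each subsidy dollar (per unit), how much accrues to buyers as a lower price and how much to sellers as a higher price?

Pre-subsidy: 300 - 3.5p = -351 + 7p gives p* = 62, q* = 83.
With the rebate, buyers effectively pay pb = ps − 33, where ps is the price sellers receive.
Demand in terms of ps becomes qd = 300 − 3.5(ps − 33) = 415.5 - 3.5ps. Setting this equal to supply: 415.5 - 3.5ps = -351 + 7ps, so ps = 73.
Buyers pay pb = 73 − 33 = 40; q' = -351 + 7·73 = 160.
Buyers' price falls by p* − pb = 62 − 40 = 22; sellers' price rises by ps − p* = 73 − 62 = 11.

Buyers gain $22 per unit; sellers gain $11 per unit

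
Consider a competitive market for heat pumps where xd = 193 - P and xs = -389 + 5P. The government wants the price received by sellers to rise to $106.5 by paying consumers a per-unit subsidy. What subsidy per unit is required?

Required subsidy s = $57 per unit

At a seller price of 106.5, quantity supplied is -389 + 5·106.5 = 143.5.
Buyers absorb 143.5 only when they pay Pb with 193 − 1·Pb = 143.5, i.e. Pb = 49.5.
s = Ps − Pb = 106.5 − 49.5 = 57.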